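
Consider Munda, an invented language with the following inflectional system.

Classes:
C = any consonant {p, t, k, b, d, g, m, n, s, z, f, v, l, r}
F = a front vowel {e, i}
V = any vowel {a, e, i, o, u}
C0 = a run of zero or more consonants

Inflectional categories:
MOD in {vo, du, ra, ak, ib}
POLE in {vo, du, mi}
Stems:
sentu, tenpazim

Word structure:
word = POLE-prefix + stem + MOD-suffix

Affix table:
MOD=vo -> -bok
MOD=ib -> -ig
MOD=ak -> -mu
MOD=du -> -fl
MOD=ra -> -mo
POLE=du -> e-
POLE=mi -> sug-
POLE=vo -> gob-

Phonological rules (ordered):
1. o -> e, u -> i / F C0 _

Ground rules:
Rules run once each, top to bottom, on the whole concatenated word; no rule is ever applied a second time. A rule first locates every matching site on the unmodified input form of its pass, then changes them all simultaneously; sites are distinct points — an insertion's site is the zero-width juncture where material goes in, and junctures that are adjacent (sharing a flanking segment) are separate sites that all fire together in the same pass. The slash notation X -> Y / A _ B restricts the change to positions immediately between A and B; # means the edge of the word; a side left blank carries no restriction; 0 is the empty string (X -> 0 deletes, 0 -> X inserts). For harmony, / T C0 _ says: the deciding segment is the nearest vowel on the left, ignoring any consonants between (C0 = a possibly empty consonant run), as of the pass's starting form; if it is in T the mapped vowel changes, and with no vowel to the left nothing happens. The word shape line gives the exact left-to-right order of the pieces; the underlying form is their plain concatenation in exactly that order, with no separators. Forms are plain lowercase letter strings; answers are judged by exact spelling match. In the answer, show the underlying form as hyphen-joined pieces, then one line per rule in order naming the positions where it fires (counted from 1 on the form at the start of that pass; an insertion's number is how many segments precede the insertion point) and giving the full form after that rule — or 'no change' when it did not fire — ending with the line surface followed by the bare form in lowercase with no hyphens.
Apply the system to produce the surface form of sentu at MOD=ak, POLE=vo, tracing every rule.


underlying: gob-sentu-mu
1. o -> e, u -> i / F C0 _: fires at position(s) 8: gobsentimu
surface: gobsentimu


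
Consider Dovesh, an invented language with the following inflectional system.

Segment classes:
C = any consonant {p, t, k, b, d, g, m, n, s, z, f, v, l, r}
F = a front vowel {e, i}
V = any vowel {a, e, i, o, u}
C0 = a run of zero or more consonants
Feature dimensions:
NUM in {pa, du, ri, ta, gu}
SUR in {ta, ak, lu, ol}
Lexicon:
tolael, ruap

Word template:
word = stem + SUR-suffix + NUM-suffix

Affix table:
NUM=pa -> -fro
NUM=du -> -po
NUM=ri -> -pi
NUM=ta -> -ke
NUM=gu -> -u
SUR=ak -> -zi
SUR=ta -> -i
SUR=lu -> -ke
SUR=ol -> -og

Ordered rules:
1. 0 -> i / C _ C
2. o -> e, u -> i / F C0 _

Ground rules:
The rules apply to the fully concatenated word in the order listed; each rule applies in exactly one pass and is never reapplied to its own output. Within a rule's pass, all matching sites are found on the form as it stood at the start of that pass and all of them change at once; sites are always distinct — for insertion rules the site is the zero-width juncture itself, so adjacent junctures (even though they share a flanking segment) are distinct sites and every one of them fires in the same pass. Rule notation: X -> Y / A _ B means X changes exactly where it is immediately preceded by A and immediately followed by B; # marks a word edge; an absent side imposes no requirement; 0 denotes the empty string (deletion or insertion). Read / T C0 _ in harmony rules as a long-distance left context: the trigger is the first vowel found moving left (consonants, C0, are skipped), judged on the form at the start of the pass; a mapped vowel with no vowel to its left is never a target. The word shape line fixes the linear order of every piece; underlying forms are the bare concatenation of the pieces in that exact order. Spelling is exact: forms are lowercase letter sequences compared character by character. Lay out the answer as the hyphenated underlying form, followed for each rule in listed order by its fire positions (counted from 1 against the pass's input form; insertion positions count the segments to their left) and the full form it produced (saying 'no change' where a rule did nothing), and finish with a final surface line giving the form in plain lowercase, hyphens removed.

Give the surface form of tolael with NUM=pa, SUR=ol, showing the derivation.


underlying: tolael-og-fro
1. 0 -> i / C _ C: inserts after position(s) 8, 9: tolaelogifiro
2. o -> e, u -> i / F C0 _: fires at position(s) 7, 13: tolaelegifire
surface: tolaelegifire


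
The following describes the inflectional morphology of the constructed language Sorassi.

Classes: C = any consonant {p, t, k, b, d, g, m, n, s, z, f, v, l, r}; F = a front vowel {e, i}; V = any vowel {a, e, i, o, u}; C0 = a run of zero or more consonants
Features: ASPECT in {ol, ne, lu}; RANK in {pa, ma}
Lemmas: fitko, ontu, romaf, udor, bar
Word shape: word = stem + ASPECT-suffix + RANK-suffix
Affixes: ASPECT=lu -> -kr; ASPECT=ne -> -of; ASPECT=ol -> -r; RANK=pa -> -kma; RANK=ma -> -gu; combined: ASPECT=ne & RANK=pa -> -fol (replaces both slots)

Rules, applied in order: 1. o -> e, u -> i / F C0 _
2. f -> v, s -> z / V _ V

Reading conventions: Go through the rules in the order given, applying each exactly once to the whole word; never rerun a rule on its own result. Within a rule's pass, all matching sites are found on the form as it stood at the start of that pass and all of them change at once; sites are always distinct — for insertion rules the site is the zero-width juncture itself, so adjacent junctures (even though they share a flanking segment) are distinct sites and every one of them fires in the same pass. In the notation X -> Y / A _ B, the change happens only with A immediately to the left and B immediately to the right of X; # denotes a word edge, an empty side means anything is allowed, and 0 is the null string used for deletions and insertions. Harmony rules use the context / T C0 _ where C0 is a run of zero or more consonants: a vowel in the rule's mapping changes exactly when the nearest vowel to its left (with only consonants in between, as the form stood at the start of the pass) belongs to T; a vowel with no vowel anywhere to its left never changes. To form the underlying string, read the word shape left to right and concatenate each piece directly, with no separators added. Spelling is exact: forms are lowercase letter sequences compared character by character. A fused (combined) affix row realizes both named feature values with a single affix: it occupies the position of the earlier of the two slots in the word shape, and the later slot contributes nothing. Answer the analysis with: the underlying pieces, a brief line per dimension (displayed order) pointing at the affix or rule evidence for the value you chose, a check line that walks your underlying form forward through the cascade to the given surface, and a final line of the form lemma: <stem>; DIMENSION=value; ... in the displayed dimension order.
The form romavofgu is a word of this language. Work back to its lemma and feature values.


underlying: romaf-of-gu
ASPECT=ne - signalled by the affix -of
RANK=ma - signalled by the affix -gu
check: romafofgu -> romafofgu -> romavofgu
lemma: romaf; ASPECT=ne; RANK=ma


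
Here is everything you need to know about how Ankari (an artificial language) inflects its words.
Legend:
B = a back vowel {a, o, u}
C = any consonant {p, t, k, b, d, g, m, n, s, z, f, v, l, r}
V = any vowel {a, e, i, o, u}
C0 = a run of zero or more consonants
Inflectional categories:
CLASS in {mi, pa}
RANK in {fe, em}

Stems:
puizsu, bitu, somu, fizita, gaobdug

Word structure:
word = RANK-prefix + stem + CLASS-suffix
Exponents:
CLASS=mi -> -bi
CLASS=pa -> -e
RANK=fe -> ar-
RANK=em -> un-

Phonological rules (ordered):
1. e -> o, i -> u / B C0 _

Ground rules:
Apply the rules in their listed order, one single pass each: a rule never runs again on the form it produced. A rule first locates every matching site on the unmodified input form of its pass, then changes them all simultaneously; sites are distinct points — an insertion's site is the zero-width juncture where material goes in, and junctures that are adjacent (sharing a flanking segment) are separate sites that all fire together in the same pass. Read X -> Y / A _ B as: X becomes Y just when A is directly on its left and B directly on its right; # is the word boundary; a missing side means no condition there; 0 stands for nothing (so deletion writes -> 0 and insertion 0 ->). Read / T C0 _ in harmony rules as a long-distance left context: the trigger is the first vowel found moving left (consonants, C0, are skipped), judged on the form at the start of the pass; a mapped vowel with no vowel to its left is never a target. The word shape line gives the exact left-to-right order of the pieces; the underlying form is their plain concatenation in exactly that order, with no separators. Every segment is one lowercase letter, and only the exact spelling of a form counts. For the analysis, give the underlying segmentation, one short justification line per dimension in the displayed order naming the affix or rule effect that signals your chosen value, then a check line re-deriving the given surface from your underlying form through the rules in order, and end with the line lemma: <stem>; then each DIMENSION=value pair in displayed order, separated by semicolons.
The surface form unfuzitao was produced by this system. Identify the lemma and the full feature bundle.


underlying: un-fizita-e
CLASS=pa - signalled by the affix -e
RANK=em - signalled by the affix un-
check: unfizitae -> unfuzitao
lemma: fizita; CLASS=pa; RANK=em


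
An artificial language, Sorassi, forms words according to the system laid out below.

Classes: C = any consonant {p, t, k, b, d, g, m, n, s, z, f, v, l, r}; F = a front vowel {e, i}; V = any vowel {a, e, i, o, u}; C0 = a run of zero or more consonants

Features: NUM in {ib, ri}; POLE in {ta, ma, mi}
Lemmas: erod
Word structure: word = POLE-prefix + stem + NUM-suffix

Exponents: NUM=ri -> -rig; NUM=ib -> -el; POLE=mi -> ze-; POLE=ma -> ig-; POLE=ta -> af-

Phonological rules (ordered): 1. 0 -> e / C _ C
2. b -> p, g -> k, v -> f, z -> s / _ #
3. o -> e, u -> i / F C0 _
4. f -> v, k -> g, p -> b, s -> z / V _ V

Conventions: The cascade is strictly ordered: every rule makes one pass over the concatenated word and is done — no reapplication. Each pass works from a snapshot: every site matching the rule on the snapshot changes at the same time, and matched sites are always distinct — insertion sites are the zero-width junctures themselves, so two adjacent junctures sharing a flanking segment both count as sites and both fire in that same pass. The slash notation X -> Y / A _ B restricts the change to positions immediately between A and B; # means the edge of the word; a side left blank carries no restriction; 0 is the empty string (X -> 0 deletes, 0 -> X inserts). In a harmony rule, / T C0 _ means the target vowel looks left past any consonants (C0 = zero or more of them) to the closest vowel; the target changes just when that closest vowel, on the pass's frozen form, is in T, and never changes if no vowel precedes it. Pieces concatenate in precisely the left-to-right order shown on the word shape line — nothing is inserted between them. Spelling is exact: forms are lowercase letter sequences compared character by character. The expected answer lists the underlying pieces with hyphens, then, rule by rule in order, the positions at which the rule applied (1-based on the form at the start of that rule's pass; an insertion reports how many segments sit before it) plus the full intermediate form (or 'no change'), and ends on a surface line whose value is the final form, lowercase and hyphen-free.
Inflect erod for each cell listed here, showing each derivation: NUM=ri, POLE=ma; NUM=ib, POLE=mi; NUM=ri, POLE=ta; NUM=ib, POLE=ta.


cell NUM=ri, POLE=ma:
underlying: ig-erod-rig
1. 0 -> e / C _ C: inserts after position(s) 6: igeroderig
2. b -> p, g -> k, v -> f, z -> s / _ #: fires at position(s) 10: igeroderik
3. o -> e, u -> i / F C0 _: fires at position(s) 5: igerederik
4. f -> v, k -> g, p -> b, s -> z / V _ V: no change
surface: igerederik

cell NUM=ib, POLE=mi:
underlying: ze-erod-el
1. 0 -> e / C _ C: no change
2. b -> p, g -> k, v -> f, z -> s / _ #: no change
3. o -> e, u -> i / F C0 _: fires at position(s) 5: zeeredel
4. f -> v, k -> g, p -> b, s -> z / V _ V: no change
surface: zeeredel

cell NUM=ri, POLE=ta:
underlying: af-erod-rig
1. 0 -> e / C _ C: inserts after position(s) 6: aferoderig
2. b -> p, g -> k, v -> f, z -> s / _ #: fires at position(s) 10: aferoderik
3. o -> e, u -> i / F C0 _: fires at position(s) 5: aferederik
4. f -> v, k -> g, p -> b, s -> z / V _ V: fires at position(s) 2: averederik
surface: averederik

cell NUM=ib, POLE=ta:
underlying: af-erod-el
1. 0 -> e / C _ C: no change
2. b -> p, g -> k, v -> f, z -> s / _ #: no change
3. o -> e, u -> i / F C0 _: fires at position(s) 5: aferedel
4. f -> v, k -> g, p -> b, s -> z / V _ V: fires at position(s) 2: averedel
surface: averedel


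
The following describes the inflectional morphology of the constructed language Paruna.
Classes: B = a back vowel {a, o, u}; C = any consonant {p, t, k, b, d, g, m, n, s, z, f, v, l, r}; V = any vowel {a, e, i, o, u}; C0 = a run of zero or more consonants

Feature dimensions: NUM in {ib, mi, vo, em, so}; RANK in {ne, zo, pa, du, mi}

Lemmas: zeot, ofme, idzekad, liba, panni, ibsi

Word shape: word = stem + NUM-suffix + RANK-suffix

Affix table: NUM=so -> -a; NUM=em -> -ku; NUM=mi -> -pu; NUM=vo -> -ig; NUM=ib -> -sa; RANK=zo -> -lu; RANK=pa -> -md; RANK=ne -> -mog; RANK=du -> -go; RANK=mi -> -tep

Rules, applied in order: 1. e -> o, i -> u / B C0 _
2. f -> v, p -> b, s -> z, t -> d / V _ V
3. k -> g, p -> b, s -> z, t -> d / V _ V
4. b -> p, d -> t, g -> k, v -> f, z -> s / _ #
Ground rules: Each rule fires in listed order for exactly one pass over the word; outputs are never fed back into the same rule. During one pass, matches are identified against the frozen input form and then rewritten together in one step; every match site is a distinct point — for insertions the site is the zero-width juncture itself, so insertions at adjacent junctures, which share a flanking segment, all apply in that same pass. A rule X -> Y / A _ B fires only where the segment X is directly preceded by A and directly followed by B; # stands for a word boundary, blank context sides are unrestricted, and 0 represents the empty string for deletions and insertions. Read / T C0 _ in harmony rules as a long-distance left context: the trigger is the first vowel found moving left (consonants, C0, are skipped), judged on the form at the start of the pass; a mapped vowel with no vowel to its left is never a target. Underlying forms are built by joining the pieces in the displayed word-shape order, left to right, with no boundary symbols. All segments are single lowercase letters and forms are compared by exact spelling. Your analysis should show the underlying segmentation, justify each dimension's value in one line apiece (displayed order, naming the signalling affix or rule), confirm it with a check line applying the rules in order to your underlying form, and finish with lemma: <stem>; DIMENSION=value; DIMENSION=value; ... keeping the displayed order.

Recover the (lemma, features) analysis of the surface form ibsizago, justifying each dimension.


underlying: ibsi-sa-go
NUM=ib - signalled by the affix -sa
RANK=du - signalled by the affix -go
check: ibsisago -> ibsisago -> ibsizago -> ibsizago -> ibsizago
lemma: ibsi; NUM=ib; RANK=du


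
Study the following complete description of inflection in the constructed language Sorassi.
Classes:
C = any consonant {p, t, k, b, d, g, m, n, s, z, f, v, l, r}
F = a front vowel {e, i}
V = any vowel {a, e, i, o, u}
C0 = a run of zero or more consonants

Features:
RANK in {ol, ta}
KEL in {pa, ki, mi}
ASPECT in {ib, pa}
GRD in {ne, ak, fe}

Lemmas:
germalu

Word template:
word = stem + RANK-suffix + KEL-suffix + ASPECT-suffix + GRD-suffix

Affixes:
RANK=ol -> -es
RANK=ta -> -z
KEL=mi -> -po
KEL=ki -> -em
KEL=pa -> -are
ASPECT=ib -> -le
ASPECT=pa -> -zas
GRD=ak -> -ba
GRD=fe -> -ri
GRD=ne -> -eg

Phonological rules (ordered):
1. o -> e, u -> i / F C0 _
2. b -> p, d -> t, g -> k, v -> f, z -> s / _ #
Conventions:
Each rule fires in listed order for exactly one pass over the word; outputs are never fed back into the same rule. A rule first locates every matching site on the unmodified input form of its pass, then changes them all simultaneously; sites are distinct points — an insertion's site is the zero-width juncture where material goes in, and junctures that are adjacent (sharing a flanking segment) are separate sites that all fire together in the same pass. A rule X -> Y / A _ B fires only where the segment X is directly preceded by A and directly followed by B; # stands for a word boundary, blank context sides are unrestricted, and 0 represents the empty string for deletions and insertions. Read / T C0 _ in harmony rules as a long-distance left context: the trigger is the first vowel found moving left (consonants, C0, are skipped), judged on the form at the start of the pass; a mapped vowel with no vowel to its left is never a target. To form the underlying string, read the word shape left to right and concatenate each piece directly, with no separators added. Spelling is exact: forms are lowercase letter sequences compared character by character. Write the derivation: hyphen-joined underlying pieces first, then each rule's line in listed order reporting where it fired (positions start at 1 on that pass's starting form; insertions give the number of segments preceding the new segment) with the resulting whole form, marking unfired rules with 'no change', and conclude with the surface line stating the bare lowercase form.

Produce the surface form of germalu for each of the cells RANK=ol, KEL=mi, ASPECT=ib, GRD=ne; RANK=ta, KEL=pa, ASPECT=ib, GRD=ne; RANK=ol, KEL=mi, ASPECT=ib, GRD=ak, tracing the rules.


cell RANK=ol, KEL=mi, ASPECT=ib, GRD=ne:
underlying: germalu-es-po-le-eg
1. o -> e, u -> i / F C0 _: fires at position(s) 11: germaluespeleeg
2. b -> p, d -> t, g -> k, v -> f, z -> s / _ #: fires at position(s) 15: germaluespeleek
surface: germaluespeleek

cell RANK=ta, KEL=pa, ASPECT=ib, GRD=ne:
underlying: germalu-z-are-le-eg
1. o -> e, u -> i / F C0 _: no change
2. b -> p, d -> t, g -> k, v -> f, z -> s / _ #: fires at position(s) 15: germaluzareleek
surface: germaluzareleek

cell RANK=ol, KEL=mi, ASPECT=ib, GRD=ak:
underlying: germalu-es-po-le-ba
1. o -> e, u -> i / F C0 _: fires at position(s) 11: germaluespeleba
2. b -> p, d -> t, g -> k, v -> f, z -> s / _ #: no change
surface: germaluespeleba


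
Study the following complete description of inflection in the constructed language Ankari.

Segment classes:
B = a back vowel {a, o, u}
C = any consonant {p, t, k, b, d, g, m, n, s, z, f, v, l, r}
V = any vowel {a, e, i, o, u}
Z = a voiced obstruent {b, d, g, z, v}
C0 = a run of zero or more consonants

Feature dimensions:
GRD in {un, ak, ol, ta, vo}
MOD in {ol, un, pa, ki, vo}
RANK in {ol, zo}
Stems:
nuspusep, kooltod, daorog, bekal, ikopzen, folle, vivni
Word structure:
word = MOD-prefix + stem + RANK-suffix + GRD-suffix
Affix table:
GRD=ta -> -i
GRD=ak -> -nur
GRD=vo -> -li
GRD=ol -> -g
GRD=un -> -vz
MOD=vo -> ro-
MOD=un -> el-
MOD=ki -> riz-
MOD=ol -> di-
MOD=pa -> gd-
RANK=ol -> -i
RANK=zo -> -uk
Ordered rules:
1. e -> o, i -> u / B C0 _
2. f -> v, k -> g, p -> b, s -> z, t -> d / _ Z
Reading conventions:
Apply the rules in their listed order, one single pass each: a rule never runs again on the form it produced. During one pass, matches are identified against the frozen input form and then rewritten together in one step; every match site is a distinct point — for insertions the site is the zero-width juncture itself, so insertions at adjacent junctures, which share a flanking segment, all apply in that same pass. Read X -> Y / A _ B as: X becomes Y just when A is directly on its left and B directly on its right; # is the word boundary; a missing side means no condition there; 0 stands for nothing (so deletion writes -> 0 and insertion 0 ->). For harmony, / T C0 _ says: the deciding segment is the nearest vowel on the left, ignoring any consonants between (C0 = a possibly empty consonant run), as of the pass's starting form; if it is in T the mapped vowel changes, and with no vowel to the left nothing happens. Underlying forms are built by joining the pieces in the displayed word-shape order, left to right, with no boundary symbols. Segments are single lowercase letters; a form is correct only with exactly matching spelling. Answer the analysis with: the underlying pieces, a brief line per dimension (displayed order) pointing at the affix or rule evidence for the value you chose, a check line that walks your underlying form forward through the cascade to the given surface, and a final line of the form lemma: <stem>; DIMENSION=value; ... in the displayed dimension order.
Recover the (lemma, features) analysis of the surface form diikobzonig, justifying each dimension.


underlying: di-ikopzen-i-g
GRD=ol - signalled by the affix -g
MOD=ol - signalled by the affix di-
RANK=ol - signalled by the affix -i
check: diikopzenig -> diikopzonig -> diikobzonig
lemma: ikopzen; GRD=ol; MOD=ol; RANK=ol


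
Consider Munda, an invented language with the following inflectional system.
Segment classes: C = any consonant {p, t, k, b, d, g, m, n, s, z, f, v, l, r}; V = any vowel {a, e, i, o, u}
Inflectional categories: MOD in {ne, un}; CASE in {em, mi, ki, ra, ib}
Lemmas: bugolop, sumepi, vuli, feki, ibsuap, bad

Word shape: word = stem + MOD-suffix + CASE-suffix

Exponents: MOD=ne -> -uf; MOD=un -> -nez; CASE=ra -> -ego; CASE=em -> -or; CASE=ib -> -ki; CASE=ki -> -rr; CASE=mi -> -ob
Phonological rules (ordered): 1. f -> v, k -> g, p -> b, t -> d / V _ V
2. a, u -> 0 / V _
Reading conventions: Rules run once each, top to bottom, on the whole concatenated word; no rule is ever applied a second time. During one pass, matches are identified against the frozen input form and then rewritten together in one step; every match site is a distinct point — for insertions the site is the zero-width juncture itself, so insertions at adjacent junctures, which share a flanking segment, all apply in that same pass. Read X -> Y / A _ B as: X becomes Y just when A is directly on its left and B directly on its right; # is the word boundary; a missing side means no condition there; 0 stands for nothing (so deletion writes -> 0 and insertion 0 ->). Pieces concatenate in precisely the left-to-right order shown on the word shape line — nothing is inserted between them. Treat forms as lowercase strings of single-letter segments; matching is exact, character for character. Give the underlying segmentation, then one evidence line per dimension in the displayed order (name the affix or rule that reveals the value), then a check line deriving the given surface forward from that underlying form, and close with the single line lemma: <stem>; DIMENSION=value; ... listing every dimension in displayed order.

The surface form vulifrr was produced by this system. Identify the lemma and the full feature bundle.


underlying: vuli-uf-rr
MOD=ne - signalled by the affix -uf
CASE=ki - signalled by the affix -rr
check: vuliufrr -> vuliufrr -> vulifrr
lemma: vuli; MOD=ne; CASE=ki


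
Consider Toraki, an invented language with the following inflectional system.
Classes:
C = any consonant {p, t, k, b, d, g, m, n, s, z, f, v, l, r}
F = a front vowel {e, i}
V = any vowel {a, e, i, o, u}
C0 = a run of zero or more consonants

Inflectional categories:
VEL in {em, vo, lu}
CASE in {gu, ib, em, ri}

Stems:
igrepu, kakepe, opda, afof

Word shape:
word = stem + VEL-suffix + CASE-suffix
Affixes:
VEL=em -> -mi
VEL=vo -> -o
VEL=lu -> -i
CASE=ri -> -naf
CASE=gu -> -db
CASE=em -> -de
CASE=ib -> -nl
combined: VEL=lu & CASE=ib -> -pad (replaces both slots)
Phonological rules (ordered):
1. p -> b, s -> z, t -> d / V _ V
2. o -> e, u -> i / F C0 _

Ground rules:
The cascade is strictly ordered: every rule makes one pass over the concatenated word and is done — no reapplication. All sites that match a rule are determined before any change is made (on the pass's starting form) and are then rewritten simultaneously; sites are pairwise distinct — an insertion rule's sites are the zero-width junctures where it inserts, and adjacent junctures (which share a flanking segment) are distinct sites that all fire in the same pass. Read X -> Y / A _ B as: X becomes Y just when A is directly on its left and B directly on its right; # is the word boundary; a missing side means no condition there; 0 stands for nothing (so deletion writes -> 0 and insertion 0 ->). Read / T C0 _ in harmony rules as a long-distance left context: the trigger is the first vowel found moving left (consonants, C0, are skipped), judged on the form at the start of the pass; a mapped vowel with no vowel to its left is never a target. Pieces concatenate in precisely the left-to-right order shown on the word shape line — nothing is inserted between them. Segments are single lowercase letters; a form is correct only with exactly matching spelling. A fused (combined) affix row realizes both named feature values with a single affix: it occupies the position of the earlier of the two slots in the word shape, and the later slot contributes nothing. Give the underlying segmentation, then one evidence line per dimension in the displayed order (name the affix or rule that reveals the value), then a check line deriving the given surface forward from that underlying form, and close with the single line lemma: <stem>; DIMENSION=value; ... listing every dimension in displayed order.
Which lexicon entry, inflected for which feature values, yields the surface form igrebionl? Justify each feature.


underlying: igrepu-o-nl
VEL=vo - signalled by the affix -o
CASE=ib - signalled by the affix -nl
check: igrepuonl -> igrebuonl -> igrebionl
lemma: igrepu; VEL=vo; CASE=ib


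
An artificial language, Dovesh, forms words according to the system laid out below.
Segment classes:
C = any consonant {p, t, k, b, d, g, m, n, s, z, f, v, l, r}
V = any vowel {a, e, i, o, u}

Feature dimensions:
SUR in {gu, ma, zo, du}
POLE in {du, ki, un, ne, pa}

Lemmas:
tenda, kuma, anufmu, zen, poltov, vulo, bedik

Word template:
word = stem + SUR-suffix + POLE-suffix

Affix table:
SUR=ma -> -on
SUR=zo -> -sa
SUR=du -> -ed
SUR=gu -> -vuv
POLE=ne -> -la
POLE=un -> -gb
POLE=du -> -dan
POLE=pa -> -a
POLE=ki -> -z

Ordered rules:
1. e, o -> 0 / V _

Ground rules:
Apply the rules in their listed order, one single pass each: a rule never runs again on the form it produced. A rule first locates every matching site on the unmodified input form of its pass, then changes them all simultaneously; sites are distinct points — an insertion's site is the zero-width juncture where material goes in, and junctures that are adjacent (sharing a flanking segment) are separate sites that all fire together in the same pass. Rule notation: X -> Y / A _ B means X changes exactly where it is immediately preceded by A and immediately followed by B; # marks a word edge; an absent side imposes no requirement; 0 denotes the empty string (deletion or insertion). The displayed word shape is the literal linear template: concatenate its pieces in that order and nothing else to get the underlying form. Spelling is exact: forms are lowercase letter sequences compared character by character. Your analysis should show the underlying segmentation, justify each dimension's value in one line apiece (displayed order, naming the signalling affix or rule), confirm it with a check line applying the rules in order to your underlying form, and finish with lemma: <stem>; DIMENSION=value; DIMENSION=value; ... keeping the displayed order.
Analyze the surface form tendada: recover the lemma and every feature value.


underlying: tenda-ed-a
SUR=du - signalled by the affix -ed
POLE=pa - signalled by the affix -a
check: tendaeda -> tendada
lemma: tenda; SUR=du; POLE=pa


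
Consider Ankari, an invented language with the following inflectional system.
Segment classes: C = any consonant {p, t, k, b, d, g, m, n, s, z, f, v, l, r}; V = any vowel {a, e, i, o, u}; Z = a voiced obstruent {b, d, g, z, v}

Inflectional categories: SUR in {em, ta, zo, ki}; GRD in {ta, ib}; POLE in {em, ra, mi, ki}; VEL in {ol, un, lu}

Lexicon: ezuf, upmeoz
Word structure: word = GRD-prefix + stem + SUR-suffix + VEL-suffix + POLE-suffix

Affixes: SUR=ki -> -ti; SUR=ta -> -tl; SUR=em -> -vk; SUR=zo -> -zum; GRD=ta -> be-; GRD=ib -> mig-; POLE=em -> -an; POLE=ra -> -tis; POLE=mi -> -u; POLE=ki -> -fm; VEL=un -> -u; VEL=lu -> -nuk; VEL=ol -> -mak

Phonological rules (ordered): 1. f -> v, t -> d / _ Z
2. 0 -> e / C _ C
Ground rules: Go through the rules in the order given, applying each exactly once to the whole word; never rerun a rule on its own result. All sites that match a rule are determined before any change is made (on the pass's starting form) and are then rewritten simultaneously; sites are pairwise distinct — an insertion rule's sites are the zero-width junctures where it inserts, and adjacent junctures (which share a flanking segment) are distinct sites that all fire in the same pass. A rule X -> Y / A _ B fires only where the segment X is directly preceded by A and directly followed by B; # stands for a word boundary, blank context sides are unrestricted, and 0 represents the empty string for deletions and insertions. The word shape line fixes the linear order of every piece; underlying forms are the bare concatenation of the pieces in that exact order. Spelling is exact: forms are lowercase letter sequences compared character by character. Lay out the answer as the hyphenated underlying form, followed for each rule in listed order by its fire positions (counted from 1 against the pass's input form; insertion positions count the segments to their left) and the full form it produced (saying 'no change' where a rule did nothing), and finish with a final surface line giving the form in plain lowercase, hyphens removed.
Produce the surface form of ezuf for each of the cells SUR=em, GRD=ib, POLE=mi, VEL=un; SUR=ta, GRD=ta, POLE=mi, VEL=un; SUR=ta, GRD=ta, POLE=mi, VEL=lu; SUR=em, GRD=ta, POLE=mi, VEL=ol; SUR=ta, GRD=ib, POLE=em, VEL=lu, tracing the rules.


cell SUR=em, GRD=ib, POLE=mi, VEL=un:
underlying: mig-ezuf-vk-u-u
1. f -> v, t -> d / _ Z: fires at position(s) 7: migezuvvkuu
2. 0 -> e / C _ C: inserts after position(s) 7, 8: migezuvevekuu
surface: migezuvevekuu

cell SUR=ta, GRD=ta, POLE=mi, VEL=un:
underlying: be-ezuf-tl-u-u
1. f -> v, t -> d / _ Z: no change
2. 0 -> e / C _ C: inserts after position(s) 6, 7: beezufeteluu
surface: beezufeteluu

cell SUR=ta, GRD=ta, POLE=mi, VEL=lu:
underlying: be-ezuf-tl-nuk-u
1. f -> v, t -> d / _ Z: no change
2. 0 -> e / C _ C: inserts after position(s) 6, 7, 8: beezufetelenuku
surface: beezufetelenuku

cell SUR=em, GRD=ta, POLE=mi, VEL=ol:
underlying: be-ezuf-vk-mak-u
1. f -> v, t -> d / _ Z: fires at position(s) 6: beezuvvkmaku
2. 0 -> e / C _ C: inserts after position(s) 6, 7, 8: beezuvevekemaku
surface: beezuvevekemaku

cell SUR=ta, GRD=ib, POLE=em, VEL=lu:
underlying: mig-ezuf-tl-nuk-an
1. f -> v, t -> d / _ Z: no change
2. 0 -> e / C _ C: inserts after position(s) 7, 8, 9: migezufetelenukan
surface: migezufetelenukan


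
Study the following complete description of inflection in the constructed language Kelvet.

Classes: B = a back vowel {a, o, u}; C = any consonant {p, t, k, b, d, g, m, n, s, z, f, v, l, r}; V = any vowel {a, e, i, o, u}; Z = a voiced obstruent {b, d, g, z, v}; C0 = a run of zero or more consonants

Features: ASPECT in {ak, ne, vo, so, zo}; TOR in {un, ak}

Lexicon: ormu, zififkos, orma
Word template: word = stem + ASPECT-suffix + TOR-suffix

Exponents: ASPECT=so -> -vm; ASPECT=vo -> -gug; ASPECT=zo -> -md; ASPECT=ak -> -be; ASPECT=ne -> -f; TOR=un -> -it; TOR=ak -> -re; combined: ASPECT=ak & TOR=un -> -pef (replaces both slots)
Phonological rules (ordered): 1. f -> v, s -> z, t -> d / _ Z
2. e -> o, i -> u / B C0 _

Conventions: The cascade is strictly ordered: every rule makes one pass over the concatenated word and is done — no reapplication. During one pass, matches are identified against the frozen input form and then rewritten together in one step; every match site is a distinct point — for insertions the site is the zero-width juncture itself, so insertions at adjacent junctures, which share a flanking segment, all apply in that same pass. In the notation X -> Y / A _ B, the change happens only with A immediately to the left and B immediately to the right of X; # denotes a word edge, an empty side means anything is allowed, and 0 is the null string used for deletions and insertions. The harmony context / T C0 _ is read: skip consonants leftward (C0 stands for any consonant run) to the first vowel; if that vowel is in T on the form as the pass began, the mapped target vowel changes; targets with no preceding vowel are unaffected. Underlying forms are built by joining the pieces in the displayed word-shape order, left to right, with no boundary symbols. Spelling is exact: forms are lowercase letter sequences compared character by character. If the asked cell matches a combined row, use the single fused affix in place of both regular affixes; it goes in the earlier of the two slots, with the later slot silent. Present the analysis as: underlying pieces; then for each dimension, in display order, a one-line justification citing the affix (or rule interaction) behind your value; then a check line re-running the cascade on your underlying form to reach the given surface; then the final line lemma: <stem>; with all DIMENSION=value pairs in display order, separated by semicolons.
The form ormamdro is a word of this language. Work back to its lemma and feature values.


underlying: orma-md-re
ASPECT=zo - signalled by the affix -md
TOR=ak - signalled by the affix -re
check: ormamdre -> ormamdre -> ormamdro
lemma: orma; ASPECT=zo; TOR=ak


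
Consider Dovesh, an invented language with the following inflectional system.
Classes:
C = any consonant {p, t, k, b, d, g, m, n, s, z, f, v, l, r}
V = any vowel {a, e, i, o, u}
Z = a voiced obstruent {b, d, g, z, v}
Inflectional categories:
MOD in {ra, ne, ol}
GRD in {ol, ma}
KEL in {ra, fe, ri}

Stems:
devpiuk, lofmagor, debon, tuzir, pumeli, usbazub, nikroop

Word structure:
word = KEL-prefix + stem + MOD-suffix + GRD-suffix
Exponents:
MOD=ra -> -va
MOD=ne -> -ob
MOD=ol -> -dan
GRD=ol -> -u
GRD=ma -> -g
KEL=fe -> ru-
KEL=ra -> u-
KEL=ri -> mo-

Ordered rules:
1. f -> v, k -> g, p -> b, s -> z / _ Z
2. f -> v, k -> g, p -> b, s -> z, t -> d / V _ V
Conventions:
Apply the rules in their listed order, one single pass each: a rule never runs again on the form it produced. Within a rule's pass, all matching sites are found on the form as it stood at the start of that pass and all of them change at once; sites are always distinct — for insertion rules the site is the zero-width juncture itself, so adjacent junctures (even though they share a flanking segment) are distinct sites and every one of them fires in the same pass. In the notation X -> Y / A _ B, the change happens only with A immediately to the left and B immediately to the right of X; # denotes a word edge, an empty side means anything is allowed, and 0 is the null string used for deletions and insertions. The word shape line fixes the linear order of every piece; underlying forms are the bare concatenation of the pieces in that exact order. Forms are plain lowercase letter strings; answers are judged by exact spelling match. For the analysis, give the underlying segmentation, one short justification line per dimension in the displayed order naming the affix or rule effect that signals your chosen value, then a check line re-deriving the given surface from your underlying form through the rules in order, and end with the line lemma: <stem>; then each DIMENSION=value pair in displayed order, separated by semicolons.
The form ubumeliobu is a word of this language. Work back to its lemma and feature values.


underlying: u-pumeli-ob-u
MOD=ne - signalled by the affix -ob
GRD=ol - signalled by the affix -u
KEL=ra - signalled by the affix u-
check: upumeliobu -> upumeliobu -> ubumeliobu
lemma: pumeli; MOD=ne; GRD=ol; KEL=ra


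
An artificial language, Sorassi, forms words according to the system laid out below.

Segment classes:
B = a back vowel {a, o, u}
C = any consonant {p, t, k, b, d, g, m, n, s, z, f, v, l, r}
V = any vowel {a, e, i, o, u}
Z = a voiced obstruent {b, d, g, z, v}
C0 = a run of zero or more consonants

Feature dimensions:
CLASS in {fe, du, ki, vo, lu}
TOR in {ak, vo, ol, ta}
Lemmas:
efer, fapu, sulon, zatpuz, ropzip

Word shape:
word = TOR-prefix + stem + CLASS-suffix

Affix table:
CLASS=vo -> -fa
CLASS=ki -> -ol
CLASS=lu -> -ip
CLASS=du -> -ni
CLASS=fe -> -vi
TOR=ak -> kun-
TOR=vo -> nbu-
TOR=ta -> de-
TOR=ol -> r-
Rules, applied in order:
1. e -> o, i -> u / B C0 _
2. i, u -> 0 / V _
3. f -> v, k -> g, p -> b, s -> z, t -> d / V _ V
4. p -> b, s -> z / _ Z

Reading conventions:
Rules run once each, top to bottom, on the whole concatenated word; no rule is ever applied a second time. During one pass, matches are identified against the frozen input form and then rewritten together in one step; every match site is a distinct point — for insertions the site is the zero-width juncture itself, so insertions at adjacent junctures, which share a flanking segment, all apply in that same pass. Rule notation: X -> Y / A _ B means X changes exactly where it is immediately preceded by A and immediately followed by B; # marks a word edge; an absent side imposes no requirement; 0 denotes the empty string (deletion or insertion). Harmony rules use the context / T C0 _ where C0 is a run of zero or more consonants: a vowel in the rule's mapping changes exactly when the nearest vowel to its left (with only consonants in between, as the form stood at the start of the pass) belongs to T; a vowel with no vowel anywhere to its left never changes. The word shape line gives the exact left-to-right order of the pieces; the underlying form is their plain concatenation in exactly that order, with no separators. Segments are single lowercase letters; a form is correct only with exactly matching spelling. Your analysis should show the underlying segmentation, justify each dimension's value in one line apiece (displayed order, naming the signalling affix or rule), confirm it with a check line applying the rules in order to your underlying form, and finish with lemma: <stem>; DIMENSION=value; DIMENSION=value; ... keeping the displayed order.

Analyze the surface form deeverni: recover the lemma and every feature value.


underlying: de-efer-ni
CLASS=du - signalled by the affix -ni
TOR=ta - signalled by the affix de-
check: deeferni -> deeferni -> deeferni -> deeverni -> deeverni
lemma: efer; CLASS=du; TOR=ta


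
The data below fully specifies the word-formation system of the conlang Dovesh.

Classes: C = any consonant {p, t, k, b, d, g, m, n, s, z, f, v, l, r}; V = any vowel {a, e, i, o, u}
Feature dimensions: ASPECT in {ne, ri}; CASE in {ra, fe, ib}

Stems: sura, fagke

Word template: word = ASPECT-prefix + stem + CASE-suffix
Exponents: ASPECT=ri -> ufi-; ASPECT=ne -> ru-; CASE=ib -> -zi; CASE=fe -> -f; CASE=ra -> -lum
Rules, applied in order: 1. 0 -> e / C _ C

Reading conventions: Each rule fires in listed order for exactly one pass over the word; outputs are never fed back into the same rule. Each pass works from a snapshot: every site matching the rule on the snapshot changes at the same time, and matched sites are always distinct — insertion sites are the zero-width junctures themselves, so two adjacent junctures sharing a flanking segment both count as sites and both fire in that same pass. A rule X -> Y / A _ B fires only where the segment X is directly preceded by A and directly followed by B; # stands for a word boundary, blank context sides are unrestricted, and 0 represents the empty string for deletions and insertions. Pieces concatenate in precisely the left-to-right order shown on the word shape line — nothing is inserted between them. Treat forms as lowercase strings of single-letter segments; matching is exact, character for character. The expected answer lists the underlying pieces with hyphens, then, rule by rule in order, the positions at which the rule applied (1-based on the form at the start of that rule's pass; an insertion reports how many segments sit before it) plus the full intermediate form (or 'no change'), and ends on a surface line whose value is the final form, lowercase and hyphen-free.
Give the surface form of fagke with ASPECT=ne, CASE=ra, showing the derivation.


underlying: ru-fagke-lum
1. 0 -> e / C _ C: inserts after position(s) 5: rufagekelum
surface: rufagekelum
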